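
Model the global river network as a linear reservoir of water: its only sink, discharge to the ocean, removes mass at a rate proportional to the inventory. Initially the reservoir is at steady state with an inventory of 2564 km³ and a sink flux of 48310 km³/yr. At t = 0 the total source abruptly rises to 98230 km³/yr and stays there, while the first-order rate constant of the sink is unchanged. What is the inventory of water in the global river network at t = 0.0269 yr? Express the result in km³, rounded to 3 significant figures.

Residence time τ = M₀/F₀ = 0.05307 yr. The eventual steady state is M_∞ = M₀·(F₁/F₀) = 2564 × 98230/48310 = 5213.4 km³.
The anomaly ΔM(t) = M(t) − M_∞ decays as ΔM₀·e^(−t/τ) with ΔM₀ = 2564 − 5213.4 = −2649 km³.
At t = 0.0269 yr, e^(−t/τ) = e^(−0.5068) = 0.6024, so ΔM = −1596 km³ and M = 5213.4 − 1596 = 3617.4 km³.

3620 km³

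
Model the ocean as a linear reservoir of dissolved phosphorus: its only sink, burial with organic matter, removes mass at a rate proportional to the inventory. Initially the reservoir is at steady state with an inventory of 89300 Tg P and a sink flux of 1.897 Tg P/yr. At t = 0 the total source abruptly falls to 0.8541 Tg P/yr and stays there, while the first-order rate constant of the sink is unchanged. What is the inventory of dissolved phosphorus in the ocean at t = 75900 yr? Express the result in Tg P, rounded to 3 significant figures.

50000 Tg P

The sink rate constant is k = F₀/M₀ = 1.897/89300 = 2.124×10^-5 yr⁻¹.
Solving dM/dt = F₁ − kM with M(0) = M₀ gives M(t) = F₁/k + (M₀ − F₁/k)·e^(−kt).
F₁/k = 0.8541/2.124×10^-5 = 40206 Tg P; kt = 2.124×10^-5 × 75900 = 1.612, e^(−kt) = 0.1994.
M(75900) = 40206 + (89300 − 40206) × 0.1994 = 40206 + 9790 = 49996 Tg P.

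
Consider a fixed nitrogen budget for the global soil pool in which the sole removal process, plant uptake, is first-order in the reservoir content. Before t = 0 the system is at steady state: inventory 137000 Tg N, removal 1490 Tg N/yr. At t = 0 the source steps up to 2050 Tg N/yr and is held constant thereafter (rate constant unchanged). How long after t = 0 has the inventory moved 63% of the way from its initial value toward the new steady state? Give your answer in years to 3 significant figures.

91.4 yr

τ = M₀/F₀ = 137000/1490 = 91.95 yr.
The remaining gap fraction is e^(−t/τ); 63% covered ⇒ e^(−t/τ) = 0.370.
t = −τ ln(0.370) = 91.95 × 0.9943 = 91.42 yr.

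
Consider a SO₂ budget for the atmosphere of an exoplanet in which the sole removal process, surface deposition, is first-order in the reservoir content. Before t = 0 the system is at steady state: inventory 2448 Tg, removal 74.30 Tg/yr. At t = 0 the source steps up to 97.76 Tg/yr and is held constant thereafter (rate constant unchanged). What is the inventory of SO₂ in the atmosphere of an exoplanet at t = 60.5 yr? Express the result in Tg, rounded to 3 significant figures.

3100 Tg

Residence time τ = M₀/F₀ = 32.95 yr. The eventual steady state is M_∞ = M₀·(F₁/F₀) = 2448 × 97.76/74.30 = 3220.9 Tg.
The anomaly ΔM(t) = M(t) − M_∞ decays as ΔM₀·e^(−t/τ) with ΔM₀ = 2448 − 3220.9 = −772.9 Tg.
At t = 60.5 yr, e^(−t/τ) = e^(−1.836) = 0.1594, so ΔM = −123.2 Tg and M = 3220.9 − 123.2 = 3097.7 Tg.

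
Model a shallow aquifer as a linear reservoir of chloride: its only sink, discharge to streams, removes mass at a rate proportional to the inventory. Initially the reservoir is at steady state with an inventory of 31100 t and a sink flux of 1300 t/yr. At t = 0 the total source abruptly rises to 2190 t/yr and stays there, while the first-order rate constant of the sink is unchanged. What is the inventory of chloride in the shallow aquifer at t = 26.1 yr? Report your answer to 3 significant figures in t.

45200 t

The sink rate constant is k = F₀/M₀ = 1300/31100 = 0.04180 yr⁻¹.
Solving dM/dt = F₁ − kM with M(0) = M₀ gives M(t) = F₁/k + (M₀ − F₁/k)·e^(−kt).
F₁/k = 2190/0.04180 = 52392 t; kt = 0.04180 × 26.1 = 1.091, e^(−kt) = 0.3359.
M(26.1) = 52392 + (31100 − 52392) × 0.3359 = 52392 − 7151 = 45240 t.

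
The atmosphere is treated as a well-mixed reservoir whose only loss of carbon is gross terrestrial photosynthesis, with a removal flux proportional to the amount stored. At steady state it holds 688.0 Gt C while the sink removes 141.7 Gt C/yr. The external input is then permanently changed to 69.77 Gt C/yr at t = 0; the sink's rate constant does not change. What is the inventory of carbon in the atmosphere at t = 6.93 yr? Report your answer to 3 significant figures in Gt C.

Residence time τ = M₀/F₀ = 4.855 yr. The eventual steady state is M_∞ = M₀·(F₁/F₀) = 688.0 × 69.77/141.7 = 338.76 Gt C.
The anomaly ΔM(t) = M(t) − M_∞ decays as ΔM₀·e^(−t/τ) with ΔM₀ = 688.0 − 338.76 = 349.2 Gt C.
At t = 6.93 yr, e^(−t/τ) = e^(−1.427) = 0.2400, so ΔM = 83.80 Gt C and M = 338.76 + 83.80 = 422.56 Gt C.

423 Gt C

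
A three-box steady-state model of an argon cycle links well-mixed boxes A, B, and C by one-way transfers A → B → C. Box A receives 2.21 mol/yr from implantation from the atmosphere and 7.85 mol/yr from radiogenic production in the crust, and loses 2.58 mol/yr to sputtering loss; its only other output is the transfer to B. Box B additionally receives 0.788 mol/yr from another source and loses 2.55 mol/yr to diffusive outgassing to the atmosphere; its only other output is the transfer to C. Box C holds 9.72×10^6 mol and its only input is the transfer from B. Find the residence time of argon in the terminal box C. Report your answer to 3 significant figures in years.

1.70×10^6 yr

Box A: F(A→B) = (2.21 + 7.85) − 2.58 = 7.4800 mol/yr.
Box B: F(B→C) = (7.4800 + 0.788) − 2.55 = 5.7180 mol/yr.
Box C throughput = its input = 5.7180 mol/yr; τ = 9.72×10^6 / 5.7180 = 1.700×10^6 yr.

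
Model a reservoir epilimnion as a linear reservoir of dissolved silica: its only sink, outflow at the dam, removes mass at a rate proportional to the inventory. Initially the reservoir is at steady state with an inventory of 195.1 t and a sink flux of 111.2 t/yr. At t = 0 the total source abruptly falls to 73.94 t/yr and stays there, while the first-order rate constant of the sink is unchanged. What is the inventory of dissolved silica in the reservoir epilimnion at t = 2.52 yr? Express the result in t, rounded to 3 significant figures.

The sink rate constant is k = F₀/M₀ = 111.2/195.1 = 0.5700 yr⁻¹.
Solving dM/dt = F₁ − kM with M(0) = M₀ gives M(t) = F₁/k + (M₀ − F₁/k)·e^(−kt).
F₁/k = 73.94/0.5700 = 129.73 t; kt = 0.5700 × 2.52 = 1.436, e^(−kt) = 0.2378.
M(2.52) = 129.73 + (195.1 − 129.73) × 0.2378 = 129.73 + 15.55 = 145.27 t.

145 t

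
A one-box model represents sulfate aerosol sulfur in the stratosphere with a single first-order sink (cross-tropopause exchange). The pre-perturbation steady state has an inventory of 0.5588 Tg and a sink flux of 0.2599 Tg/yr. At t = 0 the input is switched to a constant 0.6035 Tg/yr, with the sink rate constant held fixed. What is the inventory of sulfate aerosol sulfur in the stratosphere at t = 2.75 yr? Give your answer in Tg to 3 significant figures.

1.09 Tg

τ = M₀/F₀ = 0.5588/0.2599 = 2.150 yr; rate constant k = 1/τ.
New steady state M_∞ = F₁/k = F₁·τ = 0.6035 × 2.150 = 1.2976 Tg.
M(t) = M_∞ + (M₀ − M_∞)·e^(−t/τ); t/τ = 2.75/2.150 = 1.279, so e^(−t/τ) = 0.2783.
M(t) = 1.2976 − 0.7388 × 0.2783 = 1.0920 Tg.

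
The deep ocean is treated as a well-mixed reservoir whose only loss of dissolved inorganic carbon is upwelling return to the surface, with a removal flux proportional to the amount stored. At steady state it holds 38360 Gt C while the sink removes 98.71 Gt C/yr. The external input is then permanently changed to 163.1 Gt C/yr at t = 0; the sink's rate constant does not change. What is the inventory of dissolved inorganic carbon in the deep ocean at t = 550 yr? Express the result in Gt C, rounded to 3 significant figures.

Residence time τ = M₀/F₀ = 388.6 yr. The eventual steady state is M_∞ = M₀·(F₁/F₀) = 38360 × 163.1/98.71 = 63383 Gt C.
The anomaly ΔM(t) = M(t) − M_∞ decays as ΔM₀·e^(−t/τ) with ΔM₀ = 38360 − 63383 = −25020 Gt C.
At t = 550 yr, e^(−t/τ) = e^(−1.415) = 0.2429, so ΔM = −6077 Gt C and M = 63383 − 6077 = 57306 Gt C.

57300 Gt C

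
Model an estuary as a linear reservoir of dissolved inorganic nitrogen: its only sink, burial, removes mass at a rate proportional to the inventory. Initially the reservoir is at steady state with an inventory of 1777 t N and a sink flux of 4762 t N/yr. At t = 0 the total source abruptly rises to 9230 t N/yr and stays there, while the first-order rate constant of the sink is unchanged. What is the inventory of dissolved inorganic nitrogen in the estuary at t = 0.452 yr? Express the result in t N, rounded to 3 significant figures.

2950 t N

Residence time τ = M₀/F₀ = 0.3732 yr. The eventual steady state is M_∞ = M₀·(F₁/F₀) = 1777 × 9230/4762 = 3444.3 t N.
The anomaly ΔM(t) = M(t) − M_∞ decays as ΔM₀·e^(−t/τ) with ΔM₀ = 1777 − 3444.3 = −1667 t N.
At t = 0.452 yr, e^(−t/τ) = e^(−1.211) = 0.2978, so ΔM = −496.6 t N and M = 3444.3 − 496.6 = 2947.7 t N.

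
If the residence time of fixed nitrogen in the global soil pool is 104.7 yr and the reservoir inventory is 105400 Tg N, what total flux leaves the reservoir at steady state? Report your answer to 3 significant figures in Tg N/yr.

1010 Tg N/yr

F = M / τ = 105400 / 104.7 = 1007 Tg N/yr.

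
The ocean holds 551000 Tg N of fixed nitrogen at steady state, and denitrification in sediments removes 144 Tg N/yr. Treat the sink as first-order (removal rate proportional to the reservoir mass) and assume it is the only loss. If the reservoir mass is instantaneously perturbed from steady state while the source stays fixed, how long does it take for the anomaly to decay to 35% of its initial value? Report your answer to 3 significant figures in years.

4020 yr

For a linear reservoir the anomaly decays as exp(−t/τ) with τ = M/F = 551000/144 = 3826 yr.
exp(−t/τ) = 0.35 ⇒ t = −τ ln(0.35) = 3826 × 1.050 = 4017 yr.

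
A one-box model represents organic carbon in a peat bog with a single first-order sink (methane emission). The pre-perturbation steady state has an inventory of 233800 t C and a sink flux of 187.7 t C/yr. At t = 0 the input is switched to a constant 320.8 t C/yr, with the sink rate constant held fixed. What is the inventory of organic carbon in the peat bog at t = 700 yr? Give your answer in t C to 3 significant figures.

τ = M₀/F₀ = 233800/187.7 = 1246 yr; rate constant k = 1/τ.
New steady state M_∞ = F₁/k = F₁·τ = 320.8 × 1246 = 399590 t C.
M(t) = M_∞ + (M₀ − M_∞)·e^(−t/τ); t/τ = 700/1246 = 0.5620, so e^(−t/τ) = 0.5701.
M(t) = 399590 − 165800 × 0.5701 = 305080 t C.

305000 t C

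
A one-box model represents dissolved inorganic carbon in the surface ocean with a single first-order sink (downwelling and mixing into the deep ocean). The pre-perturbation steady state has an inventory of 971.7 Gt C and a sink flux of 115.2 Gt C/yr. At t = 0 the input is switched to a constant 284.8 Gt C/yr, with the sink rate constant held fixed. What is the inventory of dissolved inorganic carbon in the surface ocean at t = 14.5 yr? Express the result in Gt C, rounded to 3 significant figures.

2150 Gt C

The sink rate constant is k = F₀/M₀ = 115.2/971.7 = 0.1186 yr⁻¹.
Solving dM/dt = F₁ − kM with M(0) = M₀ gives M(t) = F₁/k + (M₀ − F₁/k)·e^(−kt).
F₁/k = 284.8/0.1186 = 2402.3 Gt C; kt = 0.1186 × 14.5 = 1.719, e^(−kt) = 0.1792.
M(14.5) = 2402.3 + (971.7 − 2402.3) × 0.1792 = 2402.3 − 256.4 = 2145.9 Gt C.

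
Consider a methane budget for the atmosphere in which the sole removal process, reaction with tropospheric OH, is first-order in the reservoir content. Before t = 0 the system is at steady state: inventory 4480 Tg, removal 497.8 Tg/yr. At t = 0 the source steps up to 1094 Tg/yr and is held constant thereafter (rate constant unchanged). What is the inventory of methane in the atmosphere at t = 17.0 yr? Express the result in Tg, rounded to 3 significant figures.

9030 Tg

Residence time τ = M₀/F₀ = 9.000 yr. The eventual steady state is M_∞ = M₀·(F₁/F₀) = 4480 × 1094/497.8 = 9845.6 Tg.
The anomaly ΔM(t) = M(t) − M_∞ decays as ΔM₀·e^(−t/τ) with ΔM₀ = 4480 − 9845.6 = −5366 Tg.
At t = 17.0 yr, e^(−t/τ) = e^(−1.889) = 0.1512, so ΔM = −811.4 Tg and M = 9845.6 − 811.4 = 9034.1 Tg.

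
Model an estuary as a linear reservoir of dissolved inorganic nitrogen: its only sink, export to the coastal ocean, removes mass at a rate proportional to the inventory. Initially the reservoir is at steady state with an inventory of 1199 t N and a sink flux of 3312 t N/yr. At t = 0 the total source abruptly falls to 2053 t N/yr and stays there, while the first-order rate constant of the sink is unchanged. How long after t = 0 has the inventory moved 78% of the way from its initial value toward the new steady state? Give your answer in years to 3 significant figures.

τ = M₀/F₀ = 1199/3312 = 0.3620 yr.
The remaining gap fraction is e^(−t/τ); 78% covered ⇒ e^(−t/τ) = 0.220.
t = −τ ln(0.220) = 0.3620 × 1.514 = 0.5481 yr.

0.548 yr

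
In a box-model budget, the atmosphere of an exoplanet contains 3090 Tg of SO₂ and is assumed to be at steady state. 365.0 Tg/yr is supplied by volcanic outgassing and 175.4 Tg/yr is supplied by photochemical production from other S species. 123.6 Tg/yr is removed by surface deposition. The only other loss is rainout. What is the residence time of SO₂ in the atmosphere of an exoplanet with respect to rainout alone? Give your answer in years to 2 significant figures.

7.4 yr

At steady state ΣF_in = ΣF_out.
ΣF_in = 365.0 + 175.4 = 540.40 Tg/yr.
Rainout flux = ΣF_in − (123.6) = 540.40 − 123.6 = 416.8 Tg/yr.
τ = M / F = 3090 / 416.8 = 7.414 yr.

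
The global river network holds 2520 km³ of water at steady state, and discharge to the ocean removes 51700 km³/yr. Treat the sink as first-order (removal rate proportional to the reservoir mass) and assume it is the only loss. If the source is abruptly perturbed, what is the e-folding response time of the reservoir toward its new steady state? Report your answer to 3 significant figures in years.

0.0487 yr

For a linear reservoir the response time equals the residence time τ = M/F.
τ = 2520 / 51700 = 0.04874 yr.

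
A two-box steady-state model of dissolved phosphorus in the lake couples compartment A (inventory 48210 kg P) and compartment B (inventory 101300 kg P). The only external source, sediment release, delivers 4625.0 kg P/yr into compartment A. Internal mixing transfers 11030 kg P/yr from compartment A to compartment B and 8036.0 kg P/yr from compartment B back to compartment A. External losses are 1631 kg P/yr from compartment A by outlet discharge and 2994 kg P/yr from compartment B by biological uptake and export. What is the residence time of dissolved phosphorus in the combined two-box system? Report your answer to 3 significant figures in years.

Residence time in the combined system uses the total inventory and the total *external* removal — internal exchanges between the two boxes cancel.
M_total = 48210 + 101300 = 149510 kg P.
ΣF_external_out = 1631 + 2994 = 4625.0 kg P/yr.
τ = M_total / ΣF_ext = 149510 / 4625.0 = 32.33 yr.

32.3 yr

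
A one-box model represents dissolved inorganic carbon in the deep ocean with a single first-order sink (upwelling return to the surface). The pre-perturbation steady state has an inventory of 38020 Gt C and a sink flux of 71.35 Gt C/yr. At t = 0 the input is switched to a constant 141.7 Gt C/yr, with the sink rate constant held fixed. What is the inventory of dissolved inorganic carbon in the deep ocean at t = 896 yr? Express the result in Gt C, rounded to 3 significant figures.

Residence time τ = M₀/F₀ = 532.9 yr. The eventual steady state is M_∞ = M₀·(F₁/F₀) = 38020 × 141.7/71.35 = 75507 Gt C.
The anomaly ΔM(t) = M(t) − M_∞ decays as ΔM₀·e^(−t/τ) with ΔM₀ = 38020 − 75507 = −37490 Gt C.
At t = 896 yr, e^(−t/τ) = e^(−1.681) = 0.1861, so ΔM = −6976 Gt C and M = 75507 − 6976 = 68531 Gt C.

68500 Gt C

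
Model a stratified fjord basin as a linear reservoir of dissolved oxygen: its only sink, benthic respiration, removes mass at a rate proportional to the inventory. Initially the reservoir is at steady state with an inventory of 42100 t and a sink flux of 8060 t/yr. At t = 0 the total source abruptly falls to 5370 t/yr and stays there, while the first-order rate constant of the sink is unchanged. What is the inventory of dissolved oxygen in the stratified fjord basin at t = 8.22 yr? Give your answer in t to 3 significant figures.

31000 t

The sink rate constant is k = F₀/M₀ = 8060/42100 = 0.1914 yr⁻¹.
Solving dM/dt = F₁ − kM with M(0) = M₀ gives M(t) = F₁/k + (M₀ − F₁/k)·e^(−kt).
F₁/k = 5370/0.1914 = 28049 t; kt = 0.1914 × 8.22 = 1.574, e^(−kt) = 0.2073.
M(8.22) = 28049 + (42100 − 28049) × 0.2073 = 28049 + 2912 = 30962 t.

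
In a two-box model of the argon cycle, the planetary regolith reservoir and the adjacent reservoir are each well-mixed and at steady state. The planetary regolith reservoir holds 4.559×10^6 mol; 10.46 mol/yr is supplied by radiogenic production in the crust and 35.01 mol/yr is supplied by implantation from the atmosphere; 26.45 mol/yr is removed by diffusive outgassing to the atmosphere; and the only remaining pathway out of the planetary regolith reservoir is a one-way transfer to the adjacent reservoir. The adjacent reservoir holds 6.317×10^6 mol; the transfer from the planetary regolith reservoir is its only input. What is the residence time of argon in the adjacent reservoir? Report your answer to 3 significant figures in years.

Balance the planetary regolith reservoir: ΣF_in = 10.46 + 35.01 = 45.470 mol/yr.
Transfer to the adjacent reservoir = ΣF_in − (26.45) = 19.020 mol/yr.
At steady state the output of the adjacent reservoir equals its input, 19.020 mol/yr.
τ = M / F = 6.317×10^6 / 19.020 = 332100 yr.

332000 yr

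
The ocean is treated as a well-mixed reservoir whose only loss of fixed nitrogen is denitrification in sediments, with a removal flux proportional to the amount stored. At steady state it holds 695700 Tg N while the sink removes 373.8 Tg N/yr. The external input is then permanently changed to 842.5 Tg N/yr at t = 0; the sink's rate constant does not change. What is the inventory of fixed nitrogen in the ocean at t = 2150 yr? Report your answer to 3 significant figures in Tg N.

τ = M₀/F₀ = 695700/373.8 = 1861 yr; rate constant k = 1/τ.
New steady state M_∞ = F₁/k = F₁·τ = 842.5 × 1861 = 1.5680×10^6 Tg N.
M(t) = M_∞ + (M₀ − M_∞)·e^(−t/τ); t/τ = 2150/1861 = 1.155, so e^(−t/τ) = 0.3150.
M(t) = 1.5680×10^6 − 872300 × 0.3150 = 1.2932×10^6 Tg N.

1.29×10^6 Tg N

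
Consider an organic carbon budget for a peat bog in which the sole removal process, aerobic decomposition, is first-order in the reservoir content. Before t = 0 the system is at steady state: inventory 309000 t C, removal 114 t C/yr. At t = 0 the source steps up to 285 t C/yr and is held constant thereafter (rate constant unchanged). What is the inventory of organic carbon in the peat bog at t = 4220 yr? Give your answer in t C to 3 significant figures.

675000 t C

Residence time τ = M₀/F₀ = 2711 yr. The eventual steady state is M_∞ = M₀·(F₁/F₀) = 309000 × 285/114 = 772500 t C.
The anomaly ΔM(t) = M(t) − M_∞ decays as ΔM₀·e^(−t/τ) with ΔM₀ = 309000 − 772500 = −463500 t C.
At t = 4220 yr, e^(−t/τ) = e^(−1.557) = 0.2108, so ΔM = −97700 t C and M = 772500 − 97700 = 674800 t C.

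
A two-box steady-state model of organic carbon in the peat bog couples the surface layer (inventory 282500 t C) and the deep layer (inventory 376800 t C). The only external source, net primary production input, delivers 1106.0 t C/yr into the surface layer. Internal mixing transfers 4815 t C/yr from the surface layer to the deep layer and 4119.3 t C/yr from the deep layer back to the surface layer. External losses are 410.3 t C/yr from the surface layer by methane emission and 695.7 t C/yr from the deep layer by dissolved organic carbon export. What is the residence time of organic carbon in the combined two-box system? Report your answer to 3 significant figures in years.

596 yr

Residence time in the combined system uses the total inventory and the total *external* removal — internal exchanges between the two boxes cancel.
M_total = 282500 + 376800 = 659300 t C.
ΣF_external_out = 410.3 + 695.7 = 1106.0 t C/yr.
τ = M_total / ΣF_ext = 659300 / 1106.0 = 596.1 yr.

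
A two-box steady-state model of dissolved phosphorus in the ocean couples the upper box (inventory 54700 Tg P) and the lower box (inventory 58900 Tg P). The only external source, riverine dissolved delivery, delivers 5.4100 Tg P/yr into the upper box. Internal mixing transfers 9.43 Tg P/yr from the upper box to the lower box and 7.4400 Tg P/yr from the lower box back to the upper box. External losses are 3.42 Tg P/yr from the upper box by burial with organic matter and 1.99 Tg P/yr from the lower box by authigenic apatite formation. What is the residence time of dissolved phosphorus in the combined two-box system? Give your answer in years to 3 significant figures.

Residence time in the combined system uses the total inventory and the total *external* removal — internal exchanges between the two boxes cancel.
M_total = 54700 + 58900 = 113600 Tg P.
ΣF_external_out = 3.42 + 1.99 = 5.4100 Tg P/yr.
τ = M_total / ΣF_ext = 113600 / 5.4100 = 21000 yr.

21000 yr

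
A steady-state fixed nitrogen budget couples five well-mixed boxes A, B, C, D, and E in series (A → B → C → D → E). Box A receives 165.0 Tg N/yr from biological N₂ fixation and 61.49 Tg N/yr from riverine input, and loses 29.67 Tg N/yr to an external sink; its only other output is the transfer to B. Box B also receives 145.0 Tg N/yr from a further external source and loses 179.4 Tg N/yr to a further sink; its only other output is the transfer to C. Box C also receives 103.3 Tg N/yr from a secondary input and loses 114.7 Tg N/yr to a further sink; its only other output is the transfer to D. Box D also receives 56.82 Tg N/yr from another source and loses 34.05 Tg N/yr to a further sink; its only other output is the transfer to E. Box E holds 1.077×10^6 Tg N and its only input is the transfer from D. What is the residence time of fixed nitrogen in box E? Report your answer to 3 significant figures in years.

6200 yr

Box A: F(A→B) = (165.0 + 61.49) − 29.67 = 196.82 Tg N/yr.
Box B: F(B→C) = (196.82 + 145.0) − 179.4 = 162.42 Tg N/yr.
Box C: F(C→D) = (162.42 + 103.3) − 114.7 = 151.02 Tg N/yr.
Box D: F(D→E) = (151.02 + 56.82) − 34.05 = 173.79 Tg N/yr.
Box E throughput = its input = 173.79 Tg N/yr; τ = 1.077×10^6 / 173.79 = 6197 yr.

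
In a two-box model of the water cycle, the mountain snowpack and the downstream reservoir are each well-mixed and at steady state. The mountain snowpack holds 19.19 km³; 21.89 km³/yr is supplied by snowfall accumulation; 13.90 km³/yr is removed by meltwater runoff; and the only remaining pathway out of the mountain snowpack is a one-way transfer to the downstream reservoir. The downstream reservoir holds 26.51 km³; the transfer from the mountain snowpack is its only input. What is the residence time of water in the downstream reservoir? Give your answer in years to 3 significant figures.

3.32 yr

Balance the mountain snowpack: ΣF_in = 21.890 km³/yr.
Transfer to the downstream reservoir = ΣF_in − (13.90) = 7.9900 km³/yr.
At steady state the output of the downstream reservoir equals its input, 7.9900 km³/yr.
τ = M / F = 26.51 / 7.9900 = 3.318 yr.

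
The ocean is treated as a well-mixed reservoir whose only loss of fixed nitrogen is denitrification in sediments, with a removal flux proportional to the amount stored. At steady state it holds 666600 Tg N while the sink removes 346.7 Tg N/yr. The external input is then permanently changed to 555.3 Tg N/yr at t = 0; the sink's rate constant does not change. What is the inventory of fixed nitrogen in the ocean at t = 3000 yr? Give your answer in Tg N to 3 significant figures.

τ = M₀/F₀ = 666600/346.7 = 1923 yr; rate constant k = 1/τ.
New steady state M_∞ = F₁/k = F₁·τ = 555.3 × 1923 = 1.0677×10^6 Tg N.
M(t) = M_∞ + (M₀ − M_∞)·e^(−t/τ); t/τ = 3000/1923 = 1.560, so e^(−t/τ) = 0.2101.
M(t) = 1.0677×10^6 − 401100 × 0.2101 = 983420 Tg N.

983000 Tg N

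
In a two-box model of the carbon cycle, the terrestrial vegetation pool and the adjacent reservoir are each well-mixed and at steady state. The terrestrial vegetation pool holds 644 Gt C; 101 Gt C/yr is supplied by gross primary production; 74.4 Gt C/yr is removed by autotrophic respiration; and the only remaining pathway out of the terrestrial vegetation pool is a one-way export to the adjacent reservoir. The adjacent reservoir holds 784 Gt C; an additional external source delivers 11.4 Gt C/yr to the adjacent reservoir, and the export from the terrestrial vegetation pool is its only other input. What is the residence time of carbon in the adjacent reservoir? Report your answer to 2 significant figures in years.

21 yr

Balance the terrestrial vegetation pool: ΣF_in = 101.00 Gt C/yr.
Export to the adjacent reservoir = ΣF_in − (74.4) = 26.600 Gt C/yr.
Total input to the adjacent reservoir = 26.600 + 11.4 = 38.000 Gt C/yr; at steady state this equals its total output.
τ = M / F = 784 / 38.000 = 20.63 yr.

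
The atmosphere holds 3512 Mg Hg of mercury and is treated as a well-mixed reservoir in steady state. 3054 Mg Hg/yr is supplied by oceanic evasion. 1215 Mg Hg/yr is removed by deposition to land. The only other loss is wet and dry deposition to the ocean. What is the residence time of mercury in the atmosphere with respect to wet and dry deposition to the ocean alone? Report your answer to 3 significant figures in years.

At steady state ΣF_in = ΣF_out.
ΣF_in = 3054.0 Mg Hg/yr.
Wet and dry deposition to the ocean flux = ΣF_in − (1215) = 3054.0 − 1215 = 1839 Mg Hg/yr.
τ = M / F = 3512 / 1839 = 1.910 yr.

1.91 yr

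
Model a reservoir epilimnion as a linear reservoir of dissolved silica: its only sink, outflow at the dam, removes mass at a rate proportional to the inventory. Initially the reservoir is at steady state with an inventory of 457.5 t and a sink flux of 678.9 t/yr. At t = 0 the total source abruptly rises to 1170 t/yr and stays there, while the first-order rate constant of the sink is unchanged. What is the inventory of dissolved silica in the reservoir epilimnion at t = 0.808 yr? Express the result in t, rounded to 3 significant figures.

689 t

The sink rate constant is k = F₀/M₀ = 678.9/457.5 = 1.484 yr⁻¹.
Solving dM/dt = F₁ − kM with M(0) = M₀ gives M(t) = F₁/k + (M₀ − F₁/k)·e^(−kt).
F₁/k = 1170/1.484 = 788.44 t; kt = 1.484 × 0.808 = 1.199, e^(−kt) = 0.3015.
M(0.808) = 788.44 + (457.5 − 788.44) × 0.3015 = 788.44 − 99.78 = 688.67 t.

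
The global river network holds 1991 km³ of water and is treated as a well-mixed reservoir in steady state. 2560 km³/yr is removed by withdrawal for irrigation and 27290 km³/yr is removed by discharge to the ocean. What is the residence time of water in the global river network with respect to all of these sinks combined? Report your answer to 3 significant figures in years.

Total removal flux = 2560 + 27290 = 29850 km³/yr.
τ = M / ΣF_out = 1991 / 29850 = 0.06670 yr.

0.0667 yr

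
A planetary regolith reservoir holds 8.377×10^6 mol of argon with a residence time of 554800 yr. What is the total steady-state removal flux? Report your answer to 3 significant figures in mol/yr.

15.1 mol/yr

F = M / τ = 8.377×10^6 / 554800 = 15.10 mol/yr.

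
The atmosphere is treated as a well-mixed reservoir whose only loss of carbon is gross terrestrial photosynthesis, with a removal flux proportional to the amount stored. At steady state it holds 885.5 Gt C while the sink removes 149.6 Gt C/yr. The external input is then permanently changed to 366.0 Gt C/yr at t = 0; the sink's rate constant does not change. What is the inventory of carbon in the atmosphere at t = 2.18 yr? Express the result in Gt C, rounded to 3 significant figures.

1280 Gt C

The sink rate constant is k = F₀/M₀ = 149.6/885.5 = 0.1689 yr⁻¹.
Solving dM/dt = F₁ − kM with M(0) = M₀ gives M(t) = F₁/k + (M₀ − F₁/k)·e^(−kt).
F₁/k = 366.0/0.1689 = 2166.4 Gt C; kt = 0.1689 × 2.18 = 0.3683, e^(−kt) = 0.6919.
M(2.18) = 2166.4 + (885.5 − 2166.4) × 0.6919 = 2166.4 − 886.3 = 1280.1 Gt C.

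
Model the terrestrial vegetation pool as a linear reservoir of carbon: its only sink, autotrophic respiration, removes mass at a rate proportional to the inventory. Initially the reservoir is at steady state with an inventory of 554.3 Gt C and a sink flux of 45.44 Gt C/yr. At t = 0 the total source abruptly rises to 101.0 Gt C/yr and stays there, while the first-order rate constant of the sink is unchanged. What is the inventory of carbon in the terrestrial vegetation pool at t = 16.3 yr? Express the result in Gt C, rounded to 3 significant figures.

1050 Gt C

τ = M₀/F₀ = 554.3/45.44 = 12.20 yr; rate constant k = 1/τ.
New steady state M_∞ = F₁/k = F₁·τ = 101.0 × 12.20 = 1232.0 Gt C.
M(t) = M_∞ + (M₀ − M_∞)·e^(−t/τ); t/τ = 16.3/12.20 = 1.336, so e^(−t/τ) = 0.2628.
M(t) = 1232.0 − 677.7 × 0.2628 = 1053.9 Gt C.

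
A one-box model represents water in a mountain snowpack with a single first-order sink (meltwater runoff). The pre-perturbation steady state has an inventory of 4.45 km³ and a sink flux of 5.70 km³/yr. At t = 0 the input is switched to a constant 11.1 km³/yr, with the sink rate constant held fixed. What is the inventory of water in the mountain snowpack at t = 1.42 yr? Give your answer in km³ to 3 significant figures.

7.98 km³

The sink rate constant is k = F₀/M₀ = 5.70/4.45 = 1.281 yr⁻¹.
Solving dM/dt = F₁ − kM with M(0) = M₀ gives M(t) = F₁/k + (M₀ − F₁/k)·e^(−kt).
F₁/k = 11.1/1.281 = 8.6658 km³; kt = 1.281 × 1.42 = 1.819, e^(−kt) = 0.1622.
M(1.42) = 8.6658 + (4.45 − 8.6658) × 0.1622 = 8.6658 − 0.6838 = 7.9820 km³.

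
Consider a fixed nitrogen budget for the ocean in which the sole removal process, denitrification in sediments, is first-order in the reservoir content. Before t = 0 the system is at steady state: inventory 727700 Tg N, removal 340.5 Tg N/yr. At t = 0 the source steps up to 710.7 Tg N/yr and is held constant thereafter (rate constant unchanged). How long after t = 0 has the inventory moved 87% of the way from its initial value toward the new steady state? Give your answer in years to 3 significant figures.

τ = M₀/F₀ = 727700/340.5 = 2137 yr.
The remaining gap fraction is e^(−t/τ); 87% covered ⇒ e^(−t/τ) = 0.130.
t = −τ ln(0.130) = 2137 × 2.040 = 4360 yr.

4360 yr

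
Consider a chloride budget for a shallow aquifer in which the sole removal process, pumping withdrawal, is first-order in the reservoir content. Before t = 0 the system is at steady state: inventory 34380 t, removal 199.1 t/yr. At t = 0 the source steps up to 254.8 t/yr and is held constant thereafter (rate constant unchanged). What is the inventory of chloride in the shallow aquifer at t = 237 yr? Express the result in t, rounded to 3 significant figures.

41600 t

Residence time τ = M₀/F₀ = 172.7 yr. The eventual steady state is M_∞ = M₀·(F₁/F₀) = 34380 × 254.8/199.1 = 43998 t.
The anomaly ΔM(t) = M(t) − M_∞ decays as ΔM₀·e^(−t/τ) with ΔM₀ = 34380 − 43998 = −9618 t.
At t = 237 yr, e^(−t/τ) = e^(−1.373) = 0.2535, so ΔM = −2438 t and M = 43998 − 2438 = 41560 t.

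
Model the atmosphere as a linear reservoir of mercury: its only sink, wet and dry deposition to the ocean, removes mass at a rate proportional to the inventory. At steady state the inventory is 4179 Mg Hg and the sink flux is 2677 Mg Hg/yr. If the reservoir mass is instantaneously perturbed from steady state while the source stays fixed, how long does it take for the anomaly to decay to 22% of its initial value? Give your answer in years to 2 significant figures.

For a linear reservoir the anomaly decays as exp(−t/τ) with τ = M/F = 4179/2677 = 1.561 yr.
exp(−t/τ) = 0.22 ⇒ t = −τ ln(0.22) = 1.561 × 1.514 = 2.364 yr.

2.4 yr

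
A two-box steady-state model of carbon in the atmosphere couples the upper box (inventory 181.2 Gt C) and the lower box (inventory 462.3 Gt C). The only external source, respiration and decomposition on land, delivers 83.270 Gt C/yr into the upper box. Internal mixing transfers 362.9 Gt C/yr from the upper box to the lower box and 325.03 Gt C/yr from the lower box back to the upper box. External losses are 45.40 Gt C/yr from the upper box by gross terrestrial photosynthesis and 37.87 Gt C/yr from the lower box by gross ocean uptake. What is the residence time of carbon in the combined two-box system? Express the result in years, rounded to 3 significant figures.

Residence time in the combined system uses the total inventory and the total *external* removal — internal exchanges between the two boxes cancel.
M_total = 181.2 + 462.3 = 643.50 Gt C.
ΣF_external_out = 45.40 + 37.87 = 83.270 Gt C/yr.
τ = M_total / ΣF_ext = 643.50 / 83.270 = 7.728 yr.

7.73 yr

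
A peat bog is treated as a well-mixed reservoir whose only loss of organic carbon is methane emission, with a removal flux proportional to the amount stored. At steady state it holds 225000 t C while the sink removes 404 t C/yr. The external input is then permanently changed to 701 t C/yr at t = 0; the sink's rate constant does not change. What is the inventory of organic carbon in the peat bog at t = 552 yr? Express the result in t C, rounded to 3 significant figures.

Residence time τ = M₀/F₀ = 556.9 yr. The eventual steady state is M_∞ = M₀·(F₁/F₀) = 225000 × 701/404 = 390410 t C.
The anomaly ΔM(t) = M(t) − M_∞ decays as ΔM₀·e^(−t/τ) with ΔM₀ = 225000 − 390410 = −165400 t C.
At t = 552 yr, e^(−t/τ) = e^(−0.9911) = 0.3712, so ΔM = −61390 t C and M = 390410 − 61390 = 329020 t C.

329000 t C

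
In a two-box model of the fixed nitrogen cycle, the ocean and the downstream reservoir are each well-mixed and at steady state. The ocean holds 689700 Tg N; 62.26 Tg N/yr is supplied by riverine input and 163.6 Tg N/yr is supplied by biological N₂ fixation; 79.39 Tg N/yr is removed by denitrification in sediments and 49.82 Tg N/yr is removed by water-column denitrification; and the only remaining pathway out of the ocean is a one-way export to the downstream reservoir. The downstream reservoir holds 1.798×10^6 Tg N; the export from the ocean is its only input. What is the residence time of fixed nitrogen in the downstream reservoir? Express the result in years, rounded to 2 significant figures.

19000 yr

Balance the ocean: ΣF_in = 62.26 + 163.6 = 225.86 Tg N/yr.
Export to the downstream reservoir = ΣF_in − (79.39 + 49.82) = 96.650 Tg N/yr.
At steady state the output of the downstream reservoir equals its input, 96.650 Tg N/yr.
τ = M / F = 1.798×10^6 / 96.650 = 18600 yr.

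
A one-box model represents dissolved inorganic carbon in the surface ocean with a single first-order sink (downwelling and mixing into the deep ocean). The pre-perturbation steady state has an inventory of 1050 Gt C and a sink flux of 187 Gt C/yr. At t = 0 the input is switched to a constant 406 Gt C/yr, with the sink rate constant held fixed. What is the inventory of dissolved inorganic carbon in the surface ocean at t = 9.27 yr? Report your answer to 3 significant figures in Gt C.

2040 Gt C

Residence time τ = M₀/F₀ = 5.615 yr. The eventual steady state is M_∞ = M₀·(F₁/F₀) = 1050 × 406/187 = 2279.7 Gt C.
The anomaly ΔM(t) = M(t) − M_∞ decays as ΔM₀·e^(−t/τ) with ΔM₀ = 1050 − 2279.7 = −1230 Gt C.
At t = 9.27 yr, e^(−t/τ) = e^(−1.651) = 0.1919, so ΔM = −235.9 Gt C and M = 2279.7 − 235.9 = 2043.7 Gt C.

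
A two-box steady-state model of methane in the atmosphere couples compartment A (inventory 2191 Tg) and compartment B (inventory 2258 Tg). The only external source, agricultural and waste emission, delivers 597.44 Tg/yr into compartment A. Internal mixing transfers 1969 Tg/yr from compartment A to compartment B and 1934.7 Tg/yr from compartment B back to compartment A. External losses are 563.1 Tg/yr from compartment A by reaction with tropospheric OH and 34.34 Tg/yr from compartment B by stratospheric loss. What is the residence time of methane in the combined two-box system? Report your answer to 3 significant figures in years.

For the system as a whole, the A↔B exchange is internal and contributes nothing to the throughput; only the external sinks remove mass.
M_total = 2191 + 2258 = 4449.0 Tg.
ΣF_external_out = 563.1 + 34.34 = 597.44 Tg/yr.
τ = M_total / ΣF_ext = 4449.0 / 597.44 = 7.447 yr.

7.45 yr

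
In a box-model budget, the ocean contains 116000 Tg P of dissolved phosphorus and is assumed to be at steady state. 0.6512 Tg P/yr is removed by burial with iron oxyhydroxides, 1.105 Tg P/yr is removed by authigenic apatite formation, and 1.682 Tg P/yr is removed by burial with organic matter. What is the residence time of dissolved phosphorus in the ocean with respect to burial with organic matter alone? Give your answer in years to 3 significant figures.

Residence time with respect to a single sink: τ = M / F_sink.
τ = 116000 / 1.682 = 68970 yr.

69000 yr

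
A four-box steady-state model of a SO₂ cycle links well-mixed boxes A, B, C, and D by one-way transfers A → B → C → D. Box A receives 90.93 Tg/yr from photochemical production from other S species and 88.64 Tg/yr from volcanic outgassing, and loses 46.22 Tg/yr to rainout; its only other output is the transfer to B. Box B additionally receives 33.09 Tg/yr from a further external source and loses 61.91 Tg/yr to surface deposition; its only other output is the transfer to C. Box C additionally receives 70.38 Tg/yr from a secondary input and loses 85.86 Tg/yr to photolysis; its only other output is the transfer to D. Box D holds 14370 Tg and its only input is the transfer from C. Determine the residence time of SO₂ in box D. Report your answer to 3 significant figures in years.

Box A: F(A→B) = (90.93 + 88.64) − 46.22 = 133.35 Tg/yr.
Box B: F(B→C) = (133.35 + 33.09) − 61.91 = 104.53 Tg/yr.
Box C: F(C→D) = (104.53 + 70.38) − 85.86 = 89.050 Tg/yr.
Box D throughput = its input = 89.050 Tg/yr; τ = 14370 / 89.050 = 161.4 yr.

161 yr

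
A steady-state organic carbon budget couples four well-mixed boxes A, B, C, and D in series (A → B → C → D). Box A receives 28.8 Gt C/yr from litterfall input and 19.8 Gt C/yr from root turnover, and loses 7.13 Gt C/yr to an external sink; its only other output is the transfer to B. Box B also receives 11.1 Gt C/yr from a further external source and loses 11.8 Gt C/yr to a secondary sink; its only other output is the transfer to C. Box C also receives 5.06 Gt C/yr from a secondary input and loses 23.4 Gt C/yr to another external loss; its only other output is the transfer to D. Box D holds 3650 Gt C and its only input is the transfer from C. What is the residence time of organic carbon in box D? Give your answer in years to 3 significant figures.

163 yr

Box A: F(A→B) = (28.8 + 19.8) − 7.13 = 41.470 Gt C/yr.
Box B: F(B→C) = (41.470 + 11.1) − 11.8 = 40.770 Gt C/yr.
Box C: F(C→D) = (40.770 + 5.06) − 23.4 = 22.430 Gt C/yr.
Box D throughput = its input = 22.430 Gt C/yr; τ = 3650 / 22.430 = 162.7 yr.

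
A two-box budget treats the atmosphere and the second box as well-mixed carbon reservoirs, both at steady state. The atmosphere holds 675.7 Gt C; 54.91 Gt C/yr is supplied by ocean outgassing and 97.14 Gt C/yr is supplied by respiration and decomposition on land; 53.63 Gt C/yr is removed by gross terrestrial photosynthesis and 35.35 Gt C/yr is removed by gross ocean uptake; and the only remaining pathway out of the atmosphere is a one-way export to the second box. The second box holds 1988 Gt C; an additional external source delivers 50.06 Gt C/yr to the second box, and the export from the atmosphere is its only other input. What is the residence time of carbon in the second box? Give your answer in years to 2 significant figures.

Balance the atmosphere: ΣF_in = 54.91 + 97.14 = 152.05 Gt C/yr.
Export to the second box = ΣF_in − (53.63 + 35.35) = 63.070 Gt C/yr.
Total input to the second box = 63.070 + 50.06 = 113.13 Gt C/yr; at steady state this equals its total output.
τ = M / F = 1988 / 113.13 = 17.57 yr.

18 yr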